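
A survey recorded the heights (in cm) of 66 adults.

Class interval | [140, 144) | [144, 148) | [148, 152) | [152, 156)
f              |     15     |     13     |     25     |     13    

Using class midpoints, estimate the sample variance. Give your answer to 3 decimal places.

17.813

Midpoints: 142, 146, 150, 154
n = 66, Σfm = 9780, mean = 148.1818
Σfm² = 1450376
Σf(m − x̄)² = Σfm² − (Σfm)²/n = 1450376 − 9780²/66 = 1157.8182
Sample variance = 1157.8182 / 65 = 17.8126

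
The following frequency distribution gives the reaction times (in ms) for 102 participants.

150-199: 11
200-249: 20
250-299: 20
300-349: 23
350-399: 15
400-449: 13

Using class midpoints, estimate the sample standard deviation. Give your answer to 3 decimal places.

76.993

Midpoints: 174.5, 224.5, 274.5, 324.5, 374.5, 424.5
n = 102, Σfm = 30499, mean = 299.0098
Σfm² = 9718225.5
Σf(m − x̄)² = Σfm² − (Σfm)²/n = 9718225.5 − 30499²/102 = 598725.4902
Sample variance = 598725.4902 / 101 = 5927.9752
Standard deviation = √5927.9752 = 76.9933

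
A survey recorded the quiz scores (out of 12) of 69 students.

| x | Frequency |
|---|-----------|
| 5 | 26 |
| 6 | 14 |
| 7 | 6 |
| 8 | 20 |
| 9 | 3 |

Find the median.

6

Cumulative frequencies: 26, 40, 46, 66, 69
n = 69, so the median is the value in position (n+1)/2 = 35.
Position 35 falls at value 6.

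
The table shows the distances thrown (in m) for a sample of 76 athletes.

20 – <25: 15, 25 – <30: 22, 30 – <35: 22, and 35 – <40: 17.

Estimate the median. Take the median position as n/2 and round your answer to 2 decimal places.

Cumulative frequencies: 15, 37, 59, 76
n = 76; position = n/2 = 38.
This falls in the class 30 – <35: L = 30, F = 37, f = 22, h = 5.
Median ≈ 30 + ((38 − 37) / 22) × 5 = 30.2273

30.23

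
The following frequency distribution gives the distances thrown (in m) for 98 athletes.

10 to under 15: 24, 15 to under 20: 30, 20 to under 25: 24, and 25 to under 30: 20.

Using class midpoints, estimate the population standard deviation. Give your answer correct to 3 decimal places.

5.337

Midpoints: 12.5, 17.5, 22.5, 27.5
n = 98, Σfm = 1915, mean = 19.5408
Σfm² = 40212.5
Σf(m − x̄)² = Σfm² − (Σfm)²/n = 40212.5 − 1915²/98 = 2791.8367
Population variance = 2791.8367 / 98 = 28.4881
Standard deviation = √28.4881 = 5.3374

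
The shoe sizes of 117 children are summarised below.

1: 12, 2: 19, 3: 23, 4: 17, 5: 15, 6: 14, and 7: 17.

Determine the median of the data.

Cumulative frequencies: 12, 31, 54, 71, 86, 100, 117
n = 117, so the median is the value in position (n+1)/2 = 59.
Position 59 falls at value 4.

4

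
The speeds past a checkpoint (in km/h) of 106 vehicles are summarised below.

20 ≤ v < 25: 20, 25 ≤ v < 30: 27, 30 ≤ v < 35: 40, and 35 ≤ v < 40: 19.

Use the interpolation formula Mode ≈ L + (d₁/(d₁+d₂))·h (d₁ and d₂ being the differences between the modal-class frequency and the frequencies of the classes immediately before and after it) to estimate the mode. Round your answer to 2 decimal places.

Modal class: 30 ≤ v < 35 (highest frequency 40).
d₁ = 40 − 27 = 13, d₂ = 40 − 19 = 21
Mode ≈ 30 + (13/(13+21)) × 5 = 30 + 1.9118 = 31.9118

31.91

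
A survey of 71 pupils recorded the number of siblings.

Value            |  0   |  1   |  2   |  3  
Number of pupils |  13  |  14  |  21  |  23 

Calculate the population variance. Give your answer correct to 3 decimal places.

1.196

Values: 0, 1, 2, 3
n = 71, Σfx = 125, mean = 1.7606
Σfx² = 305
Σf(x − x̄)² = Σfx² − (Σfx)²/n = 305 − 125²/71 = 84.9296
Population variance = 84.9296 / 71 = 1.1962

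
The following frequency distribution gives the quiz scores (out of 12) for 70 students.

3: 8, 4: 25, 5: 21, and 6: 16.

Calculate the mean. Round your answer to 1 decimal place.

4.6

Values: 3, 4, 5, 6
Σfx = 8×3 + 25×4 + 21×5 + 16×6 = 325
n = Σf = 70
Mean = 325 / 70 = 4.6429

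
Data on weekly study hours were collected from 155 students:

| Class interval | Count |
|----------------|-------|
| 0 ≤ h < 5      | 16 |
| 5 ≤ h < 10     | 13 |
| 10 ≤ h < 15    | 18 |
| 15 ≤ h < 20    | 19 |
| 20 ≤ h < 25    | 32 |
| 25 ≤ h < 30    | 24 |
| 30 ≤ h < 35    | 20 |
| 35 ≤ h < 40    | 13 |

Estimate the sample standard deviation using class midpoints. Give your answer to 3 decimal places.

Midpoints: 2.5, 7.5, 12.5, 17.5, 22.5, 27.5, 32.5, 37.5
n = 155, Σfm = 3212.5, mean = 20.7258
Σfm² = 83218.75
Σf(m − x̄)² = Σfm² − (Σfm)²/n = 83218.75 − 3212.5²/155 = 16637.0968
Sample variance = 16637.0968 / 154 = 108.0331
Standard deviation = √108.0331 = 10.3939

10.394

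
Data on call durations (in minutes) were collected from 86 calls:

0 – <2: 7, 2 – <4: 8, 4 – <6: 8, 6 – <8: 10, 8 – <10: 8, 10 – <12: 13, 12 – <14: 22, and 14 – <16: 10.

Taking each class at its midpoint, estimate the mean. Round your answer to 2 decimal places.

Midpoints: 1, 3, 5, 7, 9, 11, 13, 15
Σfm = 7×1 + 8×3 + 8×5 + 10×7 + 8×9 + 13×11 + 22×13 + 10×15 = 792
n = Σf = 86
Mean = 792 / 86 = 9.2093

9.21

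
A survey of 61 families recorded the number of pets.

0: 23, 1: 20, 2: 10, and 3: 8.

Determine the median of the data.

Cumulative frequencies: 23, 43, 53, 61
n = 61, so the median is the value in position (n+1)/2 = 31.
Position 31 falls at value 1.

1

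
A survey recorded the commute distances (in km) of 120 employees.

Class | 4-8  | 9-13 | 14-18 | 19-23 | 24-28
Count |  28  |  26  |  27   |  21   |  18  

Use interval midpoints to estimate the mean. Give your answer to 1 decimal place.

15.0

Midpoints: 6, 11, 16, 21, 26
Σfm = 28×6 + 26×11 + 27×16 + 21×21 + 18×26 = 1795
n = Σf = 120
Mean = 1795 / 120 = 14.9583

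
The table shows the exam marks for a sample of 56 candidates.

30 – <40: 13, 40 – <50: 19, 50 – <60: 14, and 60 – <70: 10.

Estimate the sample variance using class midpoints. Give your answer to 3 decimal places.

107.500

Midpoints: 35, 45, 55, 65
n = 56, Σfm = 2730, mean = 48.7500
Σfm² = 139000
Σf(m − x̄)² = Σfm² − (Σfm)²/n = 139000 − 2730²/56 = 5912.5000
Sample variance = 5912.5000 / 55 = 107.5000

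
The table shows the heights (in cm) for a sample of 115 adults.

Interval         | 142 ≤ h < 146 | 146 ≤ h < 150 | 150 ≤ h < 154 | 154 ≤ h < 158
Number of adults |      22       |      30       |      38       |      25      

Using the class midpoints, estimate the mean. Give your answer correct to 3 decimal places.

Midpoints: 144, 148, 152, 156
Σfm = 22×144 + 30×148 + 38×152 + 25×156 = 17284
n = Σf = 115
Mean = 17284 / 115 = 150.2957

150.296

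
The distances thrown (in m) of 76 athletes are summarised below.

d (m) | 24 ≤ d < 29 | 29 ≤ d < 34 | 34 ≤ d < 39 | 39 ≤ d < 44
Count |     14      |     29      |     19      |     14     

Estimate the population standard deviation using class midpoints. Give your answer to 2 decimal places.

Midpoints: 26.5, 31.5, 36.5, 41.5
n = 76, Σfm = 2559, mean = 33.6711
Σfm² = 88031
Σf(m − x̄)² = Σfm² − (Σfm)²/n = 88031 − 2559²/76 = 1866.7763
Population variance = 1866.7763 / 76 = 24.5628
Standard deviation = √24.5628 = 4.9561

4.96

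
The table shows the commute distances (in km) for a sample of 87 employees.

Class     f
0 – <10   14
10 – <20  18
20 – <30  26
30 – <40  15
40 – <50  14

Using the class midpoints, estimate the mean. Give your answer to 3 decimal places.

24.655

Midpoints: 5, 15, 25, 35, 45
Σfm = 14×5 + 18×15 + 26×25 + 15×35 + 14×45 = 2145
n = Σf = 87
Mean = 2145 / 87 = 24.6552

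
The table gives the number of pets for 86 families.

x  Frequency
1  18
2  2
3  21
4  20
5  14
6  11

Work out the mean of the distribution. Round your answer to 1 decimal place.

3.5

Values: 1, 2, 3, 4, 5, 6
Σfx = 18×1 + 2×2 + 21×3 + 20×4 + 14×5 + 11×6 = 301
n = Σf = 86
Mean = 301 / 86 = 3.5000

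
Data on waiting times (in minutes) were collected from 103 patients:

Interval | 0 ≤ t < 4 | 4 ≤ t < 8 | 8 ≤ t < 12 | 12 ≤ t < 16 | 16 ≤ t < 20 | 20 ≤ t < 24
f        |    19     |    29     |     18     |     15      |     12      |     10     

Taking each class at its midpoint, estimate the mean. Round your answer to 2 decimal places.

Midpoints: 2, 6, 10, 14, 18, 22
Σfm = 19×2 + 29×6 + 18×10 + 15×14 + 12×18 + 10×22 = 1038
n = Σf = 103
Mean = 1038 / 103 = 10.0777

10.08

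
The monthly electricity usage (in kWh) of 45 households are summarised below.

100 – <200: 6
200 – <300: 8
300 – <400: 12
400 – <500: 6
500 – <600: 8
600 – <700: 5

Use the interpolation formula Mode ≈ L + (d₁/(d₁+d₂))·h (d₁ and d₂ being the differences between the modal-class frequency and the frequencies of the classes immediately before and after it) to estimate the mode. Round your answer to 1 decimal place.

340.0

Modal class: 300 – <400 (highest frequency 12).
d₁ = 12 − 8 = 4, d₂ = 12 − 6 = 6
Mode ≈ 300 + (4/(4+6)) × 100 = 300 + 40.0000 = 340.0000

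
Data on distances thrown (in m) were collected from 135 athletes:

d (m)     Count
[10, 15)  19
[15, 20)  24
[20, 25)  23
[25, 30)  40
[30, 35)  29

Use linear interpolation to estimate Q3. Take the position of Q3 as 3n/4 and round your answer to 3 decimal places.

29.406

Cumulative frequencies: 19, 43, 66, 106, 135
n = 135; position = 3n/4 = 101.25.
This falls in the class [25, 30): L = 25, F = 66, f = 40, h = 5.
Upper quartile ≈ 25 + ((101.25 − 66) / 40) × 5 = 29.4062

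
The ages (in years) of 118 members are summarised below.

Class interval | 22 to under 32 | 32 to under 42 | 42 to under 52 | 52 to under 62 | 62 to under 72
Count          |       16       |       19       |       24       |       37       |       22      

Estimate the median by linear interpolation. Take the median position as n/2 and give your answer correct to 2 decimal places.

Cumulative frequencies: 16, 35, 59, 96, 118
n = 118; position = n/2 = 59.
This falls in the class 42 to under 52: L = 42, F = 35, f = 24, h = 10.
Median ≈ 42 + ((59 − 35) / 24) × 10 = 52.0000

52.00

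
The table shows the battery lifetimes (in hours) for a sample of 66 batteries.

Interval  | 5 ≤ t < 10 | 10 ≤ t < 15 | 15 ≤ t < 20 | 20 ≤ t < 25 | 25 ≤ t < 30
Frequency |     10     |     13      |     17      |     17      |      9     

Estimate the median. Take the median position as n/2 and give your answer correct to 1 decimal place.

17.9

Cumulative frequencies: 10, 23, 40, 57, 66
n = 66; position = n/2 = 33.
This falls in the class 15 ≤ t < 20: L = 15, F = 23, f = 17, h = 5.
Median ≈ 15 + ((33 − 23) / 17) × 5 = 17.9412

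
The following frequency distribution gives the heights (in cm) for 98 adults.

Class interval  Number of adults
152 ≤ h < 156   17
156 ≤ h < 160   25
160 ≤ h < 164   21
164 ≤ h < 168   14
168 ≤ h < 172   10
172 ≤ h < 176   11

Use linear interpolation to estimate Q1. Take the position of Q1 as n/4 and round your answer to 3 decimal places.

157.200

Cumulative frequencies: 17, 42, 63, 77, 87, 98
n = 98; position = n/4 = 24.5.
This falls in the class 156 ≤ h < 160: L = 156, F = 17, f = 25, h = 4.
Lower quartile ≈ 156 + ((24.5 − 17) / 25) × 4 = 157.2000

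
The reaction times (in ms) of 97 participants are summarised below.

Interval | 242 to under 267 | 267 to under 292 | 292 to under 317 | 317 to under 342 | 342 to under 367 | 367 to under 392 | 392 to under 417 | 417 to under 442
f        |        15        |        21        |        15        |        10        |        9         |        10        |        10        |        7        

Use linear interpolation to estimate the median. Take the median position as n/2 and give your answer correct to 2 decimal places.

Cumulative frequencies: 15, 36, 51, 61, 70, 80, 90, 97
n = 97; position = n/2 = 48.5.
This falls in the class 292 to under 317: L = 292, F = 36, f = 15, h = 25.
Median ≈ 292 + ((48.5 − 36) / 15) × 25 = 312.8333

312.83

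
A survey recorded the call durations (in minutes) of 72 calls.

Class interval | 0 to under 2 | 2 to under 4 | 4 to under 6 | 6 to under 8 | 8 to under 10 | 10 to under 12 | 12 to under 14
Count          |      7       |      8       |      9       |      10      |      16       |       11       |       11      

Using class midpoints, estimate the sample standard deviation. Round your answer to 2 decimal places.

Midpoints: 1, 3, 5, 7, 9, 11, 13
n = 72, Σfm = 554, mean = 7.6944
Σfm² = 5280
Σf(m − x̄)² = Σfm² − (Σfm)²/n = 5280 − 554²/72 = 1017.2778
Sample variance = 1017.2778 / 71 = 14.3279
Standard deviation = √14.3279 = 3.7852

3.79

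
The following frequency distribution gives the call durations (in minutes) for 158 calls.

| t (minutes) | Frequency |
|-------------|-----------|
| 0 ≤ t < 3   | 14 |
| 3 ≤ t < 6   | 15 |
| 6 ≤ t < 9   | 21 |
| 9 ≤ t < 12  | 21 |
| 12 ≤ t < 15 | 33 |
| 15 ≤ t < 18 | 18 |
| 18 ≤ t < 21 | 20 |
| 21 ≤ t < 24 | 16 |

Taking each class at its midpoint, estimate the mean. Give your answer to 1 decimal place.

Midpoints: 1.5, 4.5, 7.5, 10.5, 13.5, 16.5, 19.5, 22.5
Σfm = 14×1.5 + 15×4.5 + 21×7.5 + 21×10.5 + 33×13.5 + 18×16.5 + 20×19.5 + 16×22.5 = 1959
n = Σf = 158
Mean = 1959 / 158 = 12.3987

12.4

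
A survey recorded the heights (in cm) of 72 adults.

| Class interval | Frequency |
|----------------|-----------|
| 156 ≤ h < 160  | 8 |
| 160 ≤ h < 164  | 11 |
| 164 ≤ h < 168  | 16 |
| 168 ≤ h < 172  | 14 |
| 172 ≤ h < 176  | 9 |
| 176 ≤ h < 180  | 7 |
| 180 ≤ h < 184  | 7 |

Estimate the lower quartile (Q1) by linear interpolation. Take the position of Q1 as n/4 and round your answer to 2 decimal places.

Cumulative frequencies: 8, 19, 35, 49, 58, 65, 72
n = 72; position = n/4 = 18.
This falls in the class 160 ≤ h < 164: L = 160, F = 8, f = 11, h = 4.
Lower quartile ≈ 160 + ((18 − 8) / 11) × 4 = 163.6364

163.64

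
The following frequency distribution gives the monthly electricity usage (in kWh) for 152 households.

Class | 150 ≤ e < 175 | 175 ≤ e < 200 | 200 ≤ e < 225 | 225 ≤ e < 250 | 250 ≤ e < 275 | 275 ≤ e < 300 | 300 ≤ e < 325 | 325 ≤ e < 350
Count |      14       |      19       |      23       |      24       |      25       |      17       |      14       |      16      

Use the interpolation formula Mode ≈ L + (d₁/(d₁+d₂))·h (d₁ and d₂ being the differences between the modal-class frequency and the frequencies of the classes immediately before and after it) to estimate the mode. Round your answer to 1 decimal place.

252.8

Modal class: 250 ≤ e < 275 (highest frequency 25).
d₁ = 25 − 24 = 1, d₂ = 25 − 17 = 8
Mode ≈ 250 + (1/(1+8)) × 25 = 250 + 2.7778 = 252.7778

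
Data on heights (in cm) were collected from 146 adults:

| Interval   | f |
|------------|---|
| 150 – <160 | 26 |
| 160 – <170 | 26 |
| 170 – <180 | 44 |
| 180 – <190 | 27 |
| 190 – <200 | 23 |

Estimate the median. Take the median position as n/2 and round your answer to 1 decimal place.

Cumulative frequencies: 26, 52, 96, 123, 146
n = 146; position = n/2 = 73.
This falls in the class 170 – <180: L = 170, F = 52, f = 44, h = 10.
Median ≈ 170 + ((73 − 52) / 44) × 10 = 174.7727

174.8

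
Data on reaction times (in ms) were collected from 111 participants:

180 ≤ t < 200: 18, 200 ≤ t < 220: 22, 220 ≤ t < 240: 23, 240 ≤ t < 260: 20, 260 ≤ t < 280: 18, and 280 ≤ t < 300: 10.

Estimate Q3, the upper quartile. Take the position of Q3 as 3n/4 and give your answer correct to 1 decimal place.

Cumulative frequencies: 18, 40, 63, 83, 101, 111
n = 111; position = 3n/4 = 83.25.
This falls in the class 260 ≤ t < 280: L = 260, F = 83, f = 18, h = 20.
Upper quartile ≈ 260 + ((83.25 − 83) / 18) × 20 = 260.2778

260.3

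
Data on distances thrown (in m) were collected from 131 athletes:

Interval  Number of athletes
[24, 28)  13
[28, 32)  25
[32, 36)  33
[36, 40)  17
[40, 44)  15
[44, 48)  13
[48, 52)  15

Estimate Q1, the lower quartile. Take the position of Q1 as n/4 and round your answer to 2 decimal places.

31.16

Cumulative frequencies: 13, 38, 71, 88, 103, 116, 131
n = 131; position = n/4 = 32.75.
This falls in the class [28, 32): L = 28, F = 13, f = 25, h = 4.
Lower quartile ≈ 28 + ((32.75 − 13) / 25) × 4 = 31.1600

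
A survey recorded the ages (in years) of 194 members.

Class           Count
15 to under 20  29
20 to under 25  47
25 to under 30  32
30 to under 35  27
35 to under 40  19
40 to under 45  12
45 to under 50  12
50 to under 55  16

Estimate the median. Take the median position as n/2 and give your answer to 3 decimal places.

Cumulative frequencies: 29, 76, 108, 135, 154, 166, 178, 194
n = 194; position = n/2 = 97.
This falls in the class 25 to under 30: L = 25, F = 76, f = 32, h = 5.
Median ≈ 25 + ((97 − 76) / 32) × 5 = 28.2812

28.281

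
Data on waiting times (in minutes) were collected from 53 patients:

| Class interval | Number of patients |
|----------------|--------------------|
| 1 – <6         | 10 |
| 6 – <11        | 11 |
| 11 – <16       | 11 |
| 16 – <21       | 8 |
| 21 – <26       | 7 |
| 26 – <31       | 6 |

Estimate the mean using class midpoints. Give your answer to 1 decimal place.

14.3

Midpoints: 3.5, 8.5, 13.5, 18.5, 23.5, 28.5
Σfm = 10×3.5 + 11×8.5 + 11×13.5 + 8×18.5 + 7×23.5 + 6×28.5 = 760.5
n = Σf = 53
Mean = 760.5 / 53 = 14.3491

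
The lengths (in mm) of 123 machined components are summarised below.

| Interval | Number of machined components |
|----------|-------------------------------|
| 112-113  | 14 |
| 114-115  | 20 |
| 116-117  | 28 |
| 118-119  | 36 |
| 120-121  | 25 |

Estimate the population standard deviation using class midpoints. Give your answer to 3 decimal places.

2.552

Midpoints: 112.5, 114.5, 116.5, 118.5, 120.5
n = 123, Σfm = 14405.5, mean = 117.1179
Σfm² = 1687942.75
Σf(m − x̄)² = Σfm² − (Σfm)²/n = 1687942.75 − 14405.5²/123 = 801.0407
Population variance = 801.0407 / 123 = 6.5125
Standard deviation = √6.5125 = 2.5520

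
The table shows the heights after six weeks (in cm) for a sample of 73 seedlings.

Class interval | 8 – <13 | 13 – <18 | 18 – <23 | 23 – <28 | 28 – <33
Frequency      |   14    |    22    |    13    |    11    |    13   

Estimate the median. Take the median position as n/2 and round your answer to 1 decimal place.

Cumulative frequencies: 14, 36, 49, 60, 73
n = 73; position = n/2 = 36.5.
This falls in the class 18 – <23: L = 18, F = 36, f = 13, h = 5.
Median ≈ 18 + ((36.5 − 36) / 13) × 5 = 18.1923

18.2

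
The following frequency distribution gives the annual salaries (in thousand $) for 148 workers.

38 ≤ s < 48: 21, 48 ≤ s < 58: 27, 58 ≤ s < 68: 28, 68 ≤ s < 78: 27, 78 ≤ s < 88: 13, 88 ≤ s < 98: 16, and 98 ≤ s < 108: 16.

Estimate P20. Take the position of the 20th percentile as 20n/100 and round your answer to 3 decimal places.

Cumulative frequencies: 21, 48, 76, 103, 116, 132, 148
n = 148; position = 20n/100 = 29.6.
This falls in the class 48 ≤ s < 58: L = 48, F = 21, f = 27, h = 10.
20th percentile ≈ 48 + ((29.6 − 21) / 27) × 10 = 51.1852

51.185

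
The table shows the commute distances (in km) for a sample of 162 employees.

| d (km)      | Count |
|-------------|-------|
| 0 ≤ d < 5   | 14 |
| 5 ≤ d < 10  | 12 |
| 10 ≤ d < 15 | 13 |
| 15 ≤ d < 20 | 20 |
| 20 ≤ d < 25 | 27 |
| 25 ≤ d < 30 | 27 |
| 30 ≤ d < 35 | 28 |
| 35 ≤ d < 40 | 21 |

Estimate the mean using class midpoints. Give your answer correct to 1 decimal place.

22.7

Midpoints: 2.5, 7.5, 12.5, 17.5, 22.5, 27.5, 32.5, 37.5
Σfm = 14×2.5 + 12×7.5 + 13×12.5 + 20×17.5 + 27×22.5 + 27×27.5 + 28×32.5 + 21×37.5 = 3685
n = Σf = 162
Mean = 3685 / 162 = 22.7469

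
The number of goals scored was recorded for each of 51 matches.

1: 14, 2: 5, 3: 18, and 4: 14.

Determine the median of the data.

Cumulative frequencies: 14, 19, 37, 51
n = 51, so the median is the value in position (n+1)/2 = 26.
Position 26 falls at value 3.

3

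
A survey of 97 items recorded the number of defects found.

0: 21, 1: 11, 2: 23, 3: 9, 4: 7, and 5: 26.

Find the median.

Cumulative frequencies: 21, 32, 55, 64, 71, 97
n = 97, so the median is the value in position (n+1)/2 = 49.
Position 49 falls at value 2.

2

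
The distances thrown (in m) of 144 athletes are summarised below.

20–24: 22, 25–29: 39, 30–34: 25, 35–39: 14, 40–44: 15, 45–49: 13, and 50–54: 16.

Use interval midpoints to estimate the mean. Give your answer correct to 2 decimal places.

34.22

Midpoints: 22, 27, 32, 37, 42, 47, 52
Σfm = 22×22 + 39×27 + 25×32 + 14×37 + 15×42 + 13×47 + 16×52 = 4928
n = Σf = 144
Mean = 4928 / 144 = 34.2222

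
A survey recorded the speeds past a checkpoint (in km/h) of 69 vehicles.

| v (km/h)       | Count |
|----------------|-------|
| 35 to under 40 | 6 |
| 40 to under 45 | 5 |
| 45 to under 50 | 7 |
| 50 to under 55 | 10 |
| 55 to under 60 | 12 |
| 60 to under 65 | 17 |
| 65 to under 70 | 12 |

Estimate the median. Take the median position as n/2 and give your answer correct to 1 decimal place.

57.7

Cumulative frequencies: 6, 11, 18, 28, 40, 57, 69
n = 69; position = n/2 = 34.5.
This falls in the class 55 to under 60: L = 55, F = 28, f = 12, h = 5.
Median ≈ 55 + ((34.5 − 28) / 12) × 5 = 57.7083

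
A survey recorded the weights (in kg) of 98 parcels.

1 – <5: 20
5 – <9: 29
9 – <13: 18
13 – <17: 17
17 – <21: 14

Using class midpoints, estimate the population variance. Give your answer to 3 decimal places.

28.755

Midpoints: 3, 7, 11, 15, 19
n = 98, Σfm = 982, mean = 10.0204
Σfm² = 12658
Σf(m − x̄)² = Σfm² − (Σfm)²/n = 12658 − 982²/98 = 2817.9592
Population variance = 2817.9592 / 98 = 28.7547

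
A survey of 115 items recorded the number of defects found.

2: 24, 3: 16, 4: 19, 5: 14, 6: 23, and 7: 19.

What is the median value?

Cumulative frequencies: 24, 40, 59, 73, 96, 115
n = 115, so the median is the value in position (n+1)/2 = 58.
Position 58 falls at value 4.

4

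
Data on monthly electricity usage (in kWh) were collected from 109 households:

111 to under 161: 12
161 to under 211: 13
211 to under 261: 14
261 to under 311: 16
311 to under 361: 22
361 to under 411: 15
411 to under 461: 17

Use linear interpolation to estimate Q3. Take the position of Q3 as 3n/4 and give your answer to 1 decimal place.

Cumulative frequencies: 12, 25, 39, 55, 77, 92, 109
n = 109; position = 3n/4 = 81.75.
This falls in the class 361 to under 411: L = 361, F = 77, f = 15, h = 50.
Upper quartile ≈ 361 + ((81.75 − 77) / 15) × 50 = 376.8333

376.8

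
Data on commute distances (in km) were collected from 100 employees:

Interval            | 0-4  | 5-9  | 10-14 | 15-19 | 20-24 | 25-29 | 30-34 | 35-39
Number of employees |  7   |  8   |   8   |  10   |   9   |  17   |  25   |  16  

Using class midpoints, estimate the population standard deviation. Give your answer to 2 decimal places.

Midpoints: 2, 7, 12, 17, 22, 27, 32, 37
n = 100, Σfm = 2385, mean = 23.8500
Σfm² = 68715
Σf(m − x̄)² = Σfm² − (Σfm)²/n = 68715 − 2385²/100 = 11832.7500
Population variance = 11832.7500 / 100 = 118.3275
Standard deviation = √118.3275 = 10.8778

10.88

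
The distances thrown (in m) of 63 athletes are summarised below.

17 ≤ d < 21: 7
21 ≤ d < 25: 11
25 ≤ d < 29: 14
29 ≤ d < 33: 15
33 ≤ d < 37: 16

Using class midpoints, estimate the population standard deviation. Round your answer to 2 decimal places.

5.29

Midpoints: 19, 23, 27, 31, 35
n = 63, Σfm = 1789, mean = 28.3968
Σfm² = 52567
Σf(m − x̄)² = Σfm² − (Σfm)²/n = 52567 − 1789²/63 = 1765.0794
Population variance = 1765.0794 / 63 = 28.0171
Standard deviation = √28.0171 = 5.2931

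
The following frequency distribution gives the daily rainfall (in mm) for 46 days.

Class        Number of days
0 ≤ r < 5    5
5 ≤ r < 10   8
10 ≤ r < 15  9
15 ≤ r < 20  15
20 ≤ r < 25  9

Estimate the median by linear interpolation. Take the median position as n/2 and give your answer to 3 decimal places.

Cumulative frequencies: 5, 13, 22, 37, 46
n = 46; position = n/2 = 23.
This falls in the class 15 ≤ r < 20: L = 15, F = 22, f = 15, h = 5.
Median ≈ 15 + ((23 − 22) / 15) × 5 = 15.3333

15.333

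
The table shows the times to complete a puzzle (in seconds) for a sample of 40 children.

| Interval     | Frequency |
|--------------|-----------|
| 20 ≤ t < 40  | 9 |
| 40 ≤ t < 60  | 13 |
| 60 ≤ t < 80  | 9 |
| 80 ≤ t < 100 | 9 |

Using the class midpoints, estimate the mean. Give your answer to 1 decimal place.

Midpoints: 30, 50, 70, 90
Σfm = 9×30 + 13×50 + 9×70 + 9×90 = 2360
n = Σf = 40
Mean = 2360 / 40 = 59.0000

59.0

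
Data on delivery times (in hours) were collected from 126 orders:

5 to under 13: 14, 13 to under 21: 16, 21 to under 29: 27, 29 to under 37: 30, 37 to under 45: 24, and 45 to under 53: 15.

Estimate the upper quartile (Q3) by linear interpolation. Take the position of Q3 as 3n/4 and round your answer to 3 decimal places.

Cumulative frequencies: 14, 30, 57, 87, 111, 126
n = 126; position = 3n/4 = 94.5.
This falls in the class 37 to under 45: L = 37, F = 87, f = 24, h = 8.
Upper quartile ≈ 37 + ((94.5 − 87) / 24) × 8 = 39.5000

39.500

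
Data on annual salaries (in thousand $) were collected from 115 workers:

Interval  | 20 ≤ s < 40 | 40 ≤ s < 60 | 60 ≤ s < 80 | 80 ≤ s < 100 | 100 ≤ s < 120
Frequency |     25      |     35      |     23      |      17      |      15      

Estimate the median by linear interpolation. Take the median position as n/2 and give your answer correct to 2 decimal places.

58.57

Cumulative frequencies: 25, 60, 83, 100, 115
n = 115; position = n/2 = 57.5.
This falls in the class 40 ≤ s < 60: L = 40, F = 25, f = 35, h = 20.
Median ≈ 40 + ((57.5 − 25) / 35) × 20 = 58.5714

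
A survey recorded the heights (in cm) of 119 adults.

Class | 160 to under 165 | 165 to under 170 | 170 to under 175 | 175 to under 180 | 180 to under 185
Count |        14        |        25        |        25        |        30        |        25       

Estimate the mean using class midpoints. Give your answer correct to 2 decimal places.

173.63

Midpoints: 162.5, 167.5, 172.5, 177.5, 182.5
Σfm = 14×162.5 + 25×167.5 + 25×172.5 + 30×177.5 + 25×182.5 = 20662.5
n = Σf = 119
Mean = 20662.5 / 119 = 173.6345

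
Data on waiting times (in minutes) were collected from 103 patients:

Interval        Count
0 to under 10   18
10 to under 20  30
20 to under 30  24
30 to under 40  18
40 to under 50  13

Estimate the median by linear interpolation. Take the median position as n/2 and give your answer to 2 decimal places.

Cumulative frequencies: 18, 48, 72, 90, 103
n = 103; position = n/2 = 51.5.
This falls in the class 20 to under 30: L = 20, F = 48, f = 24, h = 10.
Median ≈ 20 + ((51.5 − 48) / 24) × 10 = 21.4583

21.46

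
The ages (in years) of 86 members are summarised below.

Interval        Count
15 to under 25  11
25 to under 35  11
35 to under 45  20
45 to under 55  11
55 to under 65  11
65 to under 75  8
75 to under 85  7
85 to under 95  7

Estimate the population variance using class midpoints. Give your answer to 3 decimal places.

443.010

Midpoints: 20, 30, 40, 50, 60, 70, 80, 90
n = 86, Σfm = 4310, mean = 50.1163
Σfm² = 254100
Σf(m − x̄)² = Σfm² − (Σfm)²/n = 254100 − 4310²/86 = 38098.8372
Population variance = 38098.8372 / 86 = 443.0097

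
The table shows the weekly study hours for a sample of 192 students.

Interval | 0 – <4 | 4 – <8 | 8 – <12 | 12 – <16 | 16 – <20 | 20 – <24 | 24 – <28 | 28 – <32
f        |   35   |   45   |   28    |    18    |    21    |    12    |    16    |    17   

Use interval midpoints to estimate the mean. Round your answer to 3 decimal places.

Midpoints: 2, 6, 10, 14, 18, 22, 26, 30
Σfm = 35×2 + 45×6 + 28×10 + 18×14 + 21×18 + 12×22 + 16×26 + 17×30 = 2440
n = Σf = 192
Mean = 2440 / 192 = 12.7083

12.708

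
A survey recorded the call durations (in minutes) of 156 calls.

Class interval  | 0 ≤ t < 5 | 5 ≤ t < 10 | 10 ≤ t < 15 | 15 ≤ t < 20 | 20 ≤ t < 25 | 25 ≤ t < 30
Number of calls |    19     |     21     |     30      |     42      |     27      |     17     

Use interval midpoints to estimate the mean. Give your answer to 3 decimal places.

Midpoints: 2.5, 7.5, 12.5, 17.5, 22.5, 27.5
Σfm = 19×2.5 + 21×7.5 + 30×12.5 + 42×17.5 + 27×22.5 + 17×27.5 = 2390
n = Σf = 156
Mean = 2390 / 156 = 15.3205

15.321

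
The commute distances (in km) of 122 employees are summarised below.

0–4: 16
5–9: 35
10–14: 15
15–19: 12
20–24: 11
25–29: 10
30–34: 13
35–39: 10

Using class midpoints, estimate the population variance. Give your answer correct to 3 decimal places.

Midpoints: 2, 7, 12, 17, 22, 27, 32, 37
n = 122, Σfm = 1959, mean = 16.0574
Σfm² = 47023
Σf(m − x̄)² = Σfm² − (Σfm)²/n = 47023 − 1959²/122 = 15566.5984
Population variance = 15566.5984 / 122 = 127.5951

127.595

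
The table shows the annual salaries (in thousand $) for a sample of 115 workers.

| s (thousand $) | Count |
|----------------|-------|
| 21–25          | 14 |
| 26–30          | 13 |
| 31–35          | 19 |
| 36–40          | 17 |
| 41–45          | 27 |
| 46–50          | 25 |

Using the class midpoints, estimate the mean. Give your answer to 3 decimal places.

Midpoints: 23, 28, 33, 38, 43, 48
Σfm = 14×23 + 13×28 + 19×33 + 17×38 + 27×43 + 25×48 = 4320
n = Σf = 115
Mean = 4320 / 115 = 37.5652

37.565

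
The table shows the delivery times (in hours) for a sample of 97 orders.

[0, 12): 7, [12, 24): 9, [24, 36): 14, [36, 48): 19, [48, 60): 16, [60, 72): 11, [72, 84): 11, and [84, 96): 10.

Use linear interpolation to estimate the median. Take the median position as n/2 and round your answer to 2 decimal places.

47.68

Cumulative frequencies: 7, 16, 30, 49, 65, 76, 87, 97
n = 97; position = n/2 = 48.5.
This falls in the class [36, 48): L = 36, F = 30, f = 19, h = 12.
Median ≈ 36 + ((48.5 − 30) / 19) × 12 = 47.6842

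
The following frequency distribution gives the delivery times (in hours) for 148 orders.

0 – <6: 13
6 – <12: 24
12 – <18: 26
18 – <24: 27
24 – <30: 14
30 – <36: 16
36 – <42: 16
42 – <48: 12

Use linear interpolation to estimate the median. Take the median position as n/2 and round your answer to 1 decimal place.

20.4

Cumulative frequencies: 13, 37, 63, 90, 104, 120, 136, 148
n = 148; position = n/2 = 74.
This falls in the class 18 – <24: L = 18, F = 63, f = 27, h = 6.
Median ≈ 18 + ((74 − 63) / 27) × 6 = 20.4444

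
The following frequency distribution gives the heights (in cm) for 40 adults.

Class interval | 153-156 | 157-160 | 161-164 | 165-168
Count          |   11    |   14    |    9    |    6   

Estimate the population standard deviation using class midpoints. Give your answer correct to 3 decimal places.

4.074

Midpoints: 154.5, 158.5, 162.5, 166.5
n = 40, Σfm = 6380, mean = 159.5000
Σfm² = 1018274
Σf(m − x̄)² = Σfm² − (Σfm)²/n = 1018274 − 6380²/40 = 664.0000
Population variance = 664.0000 / 40 = 16.6000
Standard deviation = √16.6000 = 4.0743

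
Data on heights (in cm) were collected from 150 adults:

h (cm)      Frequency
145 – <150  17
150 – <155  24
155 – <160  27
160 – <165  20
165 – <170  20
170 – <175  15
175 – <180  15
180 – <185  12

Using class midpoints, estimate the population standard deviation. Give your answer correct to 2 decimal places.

Midpoints: 147.5, 152.5, 157.5, 162.5, 167.5, 172.5, 177.5, 182.5
n = 150, Σfm = 24460, mean = 163.0667
Σfm² = 4005637.5
Σf(m − x̄)² = Σfm² − (Σfm)²/n = 4005637.5 − 24460²/150 = 17026.8333
Population variance = 17026.8333 / 150 = 113.5122
Standard deviation = √113.5122 = 10.6542

10.65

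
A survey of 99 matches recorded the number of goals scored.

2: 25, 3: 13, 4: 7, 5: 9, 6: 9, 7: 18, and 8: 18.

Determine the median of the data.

Cumulative frequencies: 25, 38, 45, 54, 63, 81, 99
n = 99, so the median is the value in position (n+1)/2 = 50.
Position 50 falls at value 5.

5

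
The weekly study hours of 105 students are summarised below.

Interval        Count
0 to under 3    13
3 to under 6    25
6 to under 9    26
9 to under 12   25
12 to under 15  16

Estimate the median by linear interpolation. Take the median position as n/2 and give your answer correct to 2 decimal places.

Cumulative frequencies: 13, 38, 64, 89, 105
n = 105; position = n/2 = 52.5.
This falls in the class 6 to under 9: L = 6, F = 38, f = 26, h = 3.
Median ≈ 6 + ((52.5 − 38) / 26) × 3 = 7.6731

7.67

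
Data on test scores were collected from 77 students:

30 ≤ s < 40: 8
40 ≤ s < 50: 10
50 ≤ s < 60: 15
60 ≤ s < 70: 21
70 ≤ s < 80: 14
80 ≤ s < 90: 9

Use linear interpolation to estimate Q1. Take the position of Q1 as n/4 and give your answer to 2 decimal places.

50.83

Cumulative frequencies: 8, 18, 33, 54, 68, 77
n = 77; position = n/4 = 19.25.
This falls in the class 50 ≤ s < 60: L = 50, F = 18, f = 15, h = 10.
Lower quartile ≈ 50 + ((19.25 − 18) / 15) × 10 = 50.8333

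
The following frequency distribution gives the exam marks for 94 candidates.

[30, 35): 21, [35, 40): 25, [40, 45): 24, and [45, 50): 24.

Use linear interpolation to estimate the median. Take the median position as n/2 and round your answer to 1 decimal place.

Cumulative frequencies: 21, 46, 70, 94
n = 94; position = n/2 = 47.
This falls in the class [40, 45): L = 40, F = 46, f = 24, h = 5.
Median ≈ 40 + ((47 − 46) / 24) × 5 = 40.2083

40.2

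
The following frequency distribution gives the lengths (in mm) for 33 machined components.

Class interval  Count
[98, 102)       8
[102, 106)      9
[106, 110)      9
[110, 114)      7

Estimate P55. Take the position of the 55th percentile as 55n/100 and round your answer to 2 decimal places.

Cumulative frequencies: 8, 17, 26, 33
n = 33; position = 55n/100 = 18.15.
This falls in the class [106, 110): L = 106, F = 17, f = 9, h = 4.
55th percentile ≈ 106 + ((18.15 − 17) / 9) × 4 = 106.5111

106.51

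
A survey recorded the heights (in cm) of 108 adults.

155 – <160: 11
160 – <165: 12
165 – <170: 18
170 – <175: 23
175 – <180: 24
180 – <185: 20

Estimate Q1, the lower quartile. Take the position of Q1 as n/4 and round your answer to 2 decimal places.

166.11

Cumulative frequencies: 11, 23, 41, 64, 88, 108
n = 108; position = n/4 = 27.
This falls in the class 165 – <170: L = 165, F = 23, f = 18, h = 5.
Lower quartile ≈ 165 + ((27 − 23) / 18) × 5 = 166.1111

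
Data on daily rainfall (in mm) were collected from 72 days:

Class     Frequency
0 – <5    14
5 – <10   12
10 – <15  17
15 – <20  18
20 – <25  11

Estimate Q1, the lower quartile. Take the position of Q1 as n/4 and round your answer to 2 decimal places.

6.67

Cumulative frequencies: 14, 26, 43, 61, 72
n = 72; position = n/4 = 18.
This falls in the class 5 – <10: L = 5, F = 14, f = 12, h = 5.
Lower quartile ≈ 5 + ((18 − 14) / 12) × 5 = 6.6667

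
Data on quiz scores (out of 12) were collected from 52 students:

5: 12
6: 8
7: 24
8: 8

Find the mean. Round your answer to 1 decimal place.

6.5

Values: 5, 6, 7, 8
Σfx = 12×5 + 8×6 + 24×7 + 8×8 = 340
n = Σf = 52
Mean = 340 / 52 = 6.5385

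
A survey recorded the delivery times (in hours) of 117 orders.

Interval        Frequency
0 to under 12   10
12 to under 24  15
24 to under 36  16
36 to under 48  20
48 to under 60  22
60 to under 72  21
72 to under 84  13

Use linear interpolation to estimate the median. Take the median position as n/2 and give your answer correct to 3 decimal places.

46.500

Cumulative frequencies: 10, 25, 41, 61, 83, 104, 117
n = 117; position = n/2 = 58.5.
This falls in the class 36 to under 48: L = 36, F = 41, f = 20, h = 12.
Median ≈ 36 + ((58.5 − 41) / 20) × 12 = 46.5000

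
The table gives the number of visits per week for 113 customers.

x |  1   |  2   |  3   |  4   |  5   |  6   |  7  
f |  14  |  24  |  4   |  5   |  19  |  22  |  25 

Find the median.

Cumulative frequencies: 14, 38, 42, 47, 66, 88, 113
n = 113, so the median is the value in position (n+1)/2 = 57.
Position 57 falls at value 5.

5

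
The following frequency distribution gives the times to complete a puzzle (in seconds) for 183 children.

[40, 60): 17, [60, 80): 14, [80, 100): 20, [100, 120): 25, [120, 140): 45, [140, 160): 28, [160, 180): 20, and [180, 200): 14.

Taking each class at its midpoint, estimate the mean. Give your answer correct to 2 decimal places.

Midpoints: 50, 70, 90, 110, 130, 150, 170, 190
Σfm = 17×50 + 14×70 + 20×90 + 25×110 + 45×130 + 28×150 + 20×170 + 14×190 = 22490
n = Σf = 183
Mean = 22490 / 183 = 122.8962

122.90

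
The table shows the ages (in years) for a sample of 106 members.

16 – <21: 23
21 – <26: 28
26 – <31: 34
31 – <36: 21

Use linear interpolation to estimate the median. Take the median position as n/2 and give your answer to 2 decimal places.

26.29

Cumulative frequencies: 23, 51, 85, 106
n = 106; position = n/2 = 53.
This falls in the class 26 – <31: L = 26, F = 51, f = 34, h = 5.
Median ≈ 26 + ((53 − 51) / 34) × 5 = 26.2941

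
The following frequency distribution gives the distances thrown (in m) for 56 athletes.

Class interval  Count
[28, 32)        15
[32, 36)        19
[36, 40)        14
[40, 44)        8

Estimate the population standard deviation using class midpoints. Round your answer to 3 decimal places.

Midpoints: 30, 34, 38, 42
n = 56, Σfm = 1964, mean = 35.0714
Σfm² = 69792
Σf(m − x̄)² = Σfm² − (Σfm)²/n = 69792 − 1964²/56 = 911.7143
Population variance = 911.7143 / 56 = 16.2806
Standard deviation = √16.2806 = 4.0349

4.035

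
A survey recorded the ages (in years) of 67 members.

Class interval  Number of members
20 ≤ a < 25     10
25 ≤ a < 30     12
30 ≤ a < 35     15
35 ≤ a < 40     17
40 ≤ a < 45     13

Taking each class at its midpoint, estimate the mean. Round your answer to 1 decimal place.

Midpoints: 22.5, 27.5, 32.5, 37.5, 42.5
Σfm = 10×22.5 + 12×27.5 + 15×32.5 + 17×37.5 + 13×42.5 = 2232.5
n = Σf = 67
Mean = 2232.5 / 67 = 33.3209

33.3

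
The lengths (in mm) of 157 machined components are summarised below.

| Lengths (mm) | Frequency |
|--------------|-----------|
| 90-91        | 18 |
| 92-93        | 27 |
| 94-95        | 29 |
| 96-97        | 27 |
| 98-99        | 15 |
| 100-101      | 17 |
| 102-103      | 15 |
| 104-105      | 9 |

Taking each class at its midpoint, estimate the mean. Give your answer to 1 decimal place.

96.4

Midpoints: 90.5, 92.5, 94.5, 96.5, 98.5, 100.5, 102.5, 104.5
Σfm = 18×90.5 + 27×92.5 + 29×94.5 + 27×96.5 + 15×98.5 + 17×100.5 + 15×102.5 + 9×104.5 = 15136.5
n = Σf = 157
Mean = 15136.5 / 157 = 96.4108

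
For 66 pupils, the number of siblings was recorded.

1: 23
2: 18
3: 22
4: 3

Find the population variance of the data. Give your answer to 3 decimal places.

0.858

Values: 1, 2, 3, 4
n = 66, Σfx = 137, mean = 2.0758
Σfx² = 341
Σf(x − x̄)² = Σfx² − (Σfx)²/n = 341 − 137²/66 = 56.6212
Population variance = 56.6212 / 66 = 0.8579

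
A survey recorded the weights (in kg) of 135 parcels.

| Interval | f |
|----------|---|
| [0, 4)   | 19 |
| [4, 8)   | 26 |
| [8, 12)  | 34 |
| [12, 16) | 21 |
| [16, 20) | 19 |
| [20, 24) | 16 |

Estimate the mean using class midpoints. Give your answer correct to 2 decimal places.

Midpoints: 2, 6, 10, 14, 18, 22
Σfm = 19×2 + 26×6 + 34×10 + 21×14 + 19×18 + 16×22 = 1522
n = Σf = 135
Mean = 1522 / 135 = 11.2741

11.27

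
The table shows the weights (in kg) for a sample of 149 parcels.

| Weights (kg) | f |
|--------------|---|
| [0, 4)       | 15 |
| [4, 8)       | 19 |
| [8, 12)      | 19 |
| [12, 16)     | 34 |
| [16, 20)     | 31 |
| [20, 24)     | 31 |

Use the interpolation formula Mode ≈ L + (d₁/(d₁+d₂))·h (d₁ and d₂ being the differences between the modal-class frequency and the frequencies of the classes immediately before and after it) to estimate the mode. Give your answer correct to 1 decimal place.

Modal class: [12, 16) (highest frequency 34).
d₁ = 34 − 19 = 15, d₂ = 34 − 31 = 3
Mode ≈ 12 + (15/(15+3)) × 4 = 12 + 3.3333 = 15.3333

15.3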